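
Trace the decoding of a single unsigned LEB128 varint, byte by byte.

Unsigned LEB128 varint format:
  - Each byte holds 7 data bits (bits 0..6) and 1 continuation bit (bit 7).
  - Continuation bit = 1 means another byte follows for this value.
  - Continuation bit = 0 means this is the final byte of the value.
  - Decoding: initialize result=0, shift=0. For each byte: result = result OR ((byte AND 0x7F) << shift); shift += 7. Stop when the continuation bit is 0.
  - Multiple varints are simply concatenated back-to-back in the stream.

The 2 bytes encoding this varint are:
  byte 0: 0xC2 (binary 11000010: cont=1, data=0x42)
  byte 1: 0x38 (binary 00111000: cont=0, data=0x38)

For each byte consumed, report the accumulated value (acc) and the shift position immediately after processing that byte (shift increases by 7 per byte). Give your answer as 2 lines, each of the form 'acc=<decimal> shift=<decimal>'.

byte 0=0xC2: payload=0x42=66, contrib = 66<<0 = 66; acc -> 66, shift -> 7
byte 1=0x38: payload=0x38=56, contrib = 56<<7 = 7168; acc -> 7234, shift -> 14

Answer: acc=66 shift=7
acc=7234 shift=14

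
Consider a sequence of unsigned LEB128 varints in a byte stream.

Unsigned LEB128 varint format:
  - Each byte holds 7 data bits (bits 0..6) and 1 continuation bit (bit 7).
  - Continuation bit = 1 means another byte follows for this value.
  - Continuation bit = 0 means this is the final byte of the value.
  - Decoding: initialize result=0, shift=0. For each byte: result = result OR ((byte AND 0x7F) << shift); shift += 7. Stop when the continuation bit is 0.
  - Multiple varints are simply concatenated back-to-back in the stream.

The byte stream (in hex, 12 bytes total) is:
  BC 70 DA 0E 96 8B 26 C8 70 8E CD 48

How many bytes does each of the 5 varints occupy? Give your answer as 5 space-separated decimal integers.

  byte[0]=0xBC cont=1 payload=0x3C=60: acc |= 60<<0 -> acc=60 shift=7
  byte[1]=0x70 cont=0 payload=0x70=112: acc |= 112<<7 -> acc=14396 shift=14 [end]
Varint 1: bytes[0:2] = BC 70 -> value 14396 (2 byte(s))
  byte[2]=0xDA cont=1 payload=0x5A=90: acc |= 90<<0 -> acc=90 shift=7
  byte[3]=0x0E cont=0 payload=0x0E=14: acc |= 14<<7 -> acc=1882 shift=14 [end]
Varint 2: bytes[2:4] = DA 0E -> value 1882 (2 byte(s))
  byte[4]=0x96 cont=1 payload=0x16=22: acc |= 22<<0 -> acc=22 shift=7
  byte[5]=0x8B cont=1 payload=0x0B=11: acc |= 11<<7 -> acc=1430 shift=14
  byte[6]=0x26 cont=0 payload=0x26=38: acc |= 38<<14 -> acc=624022 shift=21 [end]
Varint 3: bytes[4:7] = 96 8B 26 -> value 624022 (3 byte(s))
  byte[7]=0xC8 cont=1 payload=0x48=72: acc |= 72<<0 -> acc=72 shift=7
  byte[8]=0x70 cont=0 payload=0x70=112: acc |= 112<<7 -> acc=14408 shift=14 [end]
Varint 4: bytes[7:9] = C8 70 -> value 14408 (2 byte(s))
  byte[9]=0x8E cont=1 payload=0x0E=14: acc |= 14<<0 -> acc=14 shift=7
  byte[10]=0xCD cont=1 payload=0x4D=77: acc |= 77<<7 -> acc=9870 shift=14
  byte[11]=0x48 cont=0 payload=0x48=72: acc |= 72<<14 -> acc=1189518 shift=21 [end]
Varint 5: bytes[9:12] = 8E CD 48 -> value 1189518 (3 byte(s))

Answer: 2 2 3 2 3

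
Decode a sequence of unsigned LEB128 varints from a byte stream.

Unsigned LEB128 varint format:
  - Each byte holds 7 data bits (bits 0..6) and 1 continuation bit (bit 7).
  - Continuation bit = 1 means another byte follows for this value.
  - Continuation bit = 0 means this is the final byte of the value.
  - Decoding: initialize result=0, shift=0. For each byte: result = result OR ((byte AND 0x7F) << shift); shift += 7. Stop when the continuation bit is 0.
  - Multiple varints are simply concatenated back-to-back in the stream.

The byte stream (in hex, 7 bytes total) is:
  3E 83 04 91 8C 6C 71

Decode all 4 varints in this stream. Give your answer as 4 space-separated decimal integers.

  byte[0]=0x3E cont=0 payload=0x3E=62: acc |= 62<<0 -> acc=62 shift=7 [end]
Varint 1: bytes[0:1] = 3E -> value 62 (1 byte(s))
  byte[1]=0x83 cont=1 payload=0x03=3: acc |= 3<<0 -> acc=3 shift=7
  byte[2]=0x04 cont=0 payload=0x04=4: acc |= 4<<7 -> acc=515 shift=14 [end]
Varint 2: bytes[1:3] = 83 04 -> value 515 (2 byte(s))
  byte[3]=0x91 cont=1 payload=0x11=17: acc |= 17<<0 -> acc=17 shift=7
  byte[4]=0x8C cont=1 payload=0x0C=12: acc |= 12<<7 -> acc=1553 shift=14
  byte[5]=0x6C cont=0 payload=0x6C=108: acc |= 108<<14 -> acc=1771025 shift=21 [end]
Varint 3: bytes[3:6] = 91 8C 6C -> value 1771025 (3 byte(s))
  byte[6]=0x71 cont=0 payload=0x71=113: acc |= 113<<0 -> acc=113 shift=7 [end]
Varint 4: bytes[6:7] = 71 -> value 113 (1 byte(s))

Answer: 62 515 1771025 113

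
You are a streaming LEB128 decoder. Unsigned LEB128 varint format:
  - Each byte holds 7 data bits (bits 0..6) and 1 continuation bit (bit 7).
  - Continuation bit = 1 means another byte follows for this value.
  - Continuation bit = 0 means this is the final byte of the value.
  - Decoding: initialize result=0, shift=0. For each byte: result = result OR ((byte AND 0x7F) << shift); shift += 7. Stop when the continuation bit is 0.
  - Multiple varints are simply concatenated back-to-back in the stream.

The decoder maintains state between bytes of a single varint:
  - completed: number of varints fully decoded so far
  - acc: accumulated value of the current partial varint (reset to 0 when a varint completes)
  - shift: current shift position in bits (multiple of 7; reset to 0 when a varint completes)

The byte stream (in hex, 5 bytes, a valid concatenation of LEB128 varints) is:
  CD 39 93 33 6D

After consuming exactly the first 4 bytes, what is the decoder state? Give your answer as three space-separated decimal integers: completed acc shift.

byte[0]=0xCD cont=1 payload=0x4D: acc |= 77<<0 -> completed=0 acc=77 shift=7
byte[1]=0x39 cont=0 payload=0x39: varint #1 complete (value=7373); reset -> completed=1 acc=0 shift=0
byte[2]=0x93 cont=1 payload=0x13: acc |= 19<<0 -> completed=1 acc=19 shift=7
byte[3]=0x33 cont=0 payload=0x33: varint #2 complete (value=6547); reset -> completed=2 acc=0 shift=0

Answer: 2 0 0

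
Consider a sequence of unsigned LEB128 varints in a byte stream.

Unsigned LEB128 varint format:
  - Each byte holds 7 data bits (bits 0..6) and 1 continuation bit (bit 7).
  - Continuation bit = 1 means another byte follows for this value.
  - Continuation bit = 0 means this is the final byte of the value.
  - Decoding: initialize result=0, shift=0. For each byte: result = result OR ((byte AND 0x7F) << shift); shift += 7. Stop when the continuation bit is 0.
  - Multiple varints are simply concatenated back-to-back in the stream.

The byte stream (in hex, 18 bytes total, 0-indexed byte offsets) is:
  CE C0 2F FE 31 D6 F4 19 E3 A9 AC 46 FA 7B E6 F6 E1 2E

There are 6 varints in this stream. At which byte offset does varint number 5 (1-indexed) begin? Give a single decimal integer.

  byte[0]=0xCE cont=1 payload=0x4E=78: acc |= 78<<0 -> acc=78 shift=7
  byte[1]=0xC0 cont=1 payload=0x40=64: acc |= 64<<7 -> acc=8270 shift=14
  byte[2]=0x2F cont=0 payload=0x2F=47: acc |= 47<<14 -> acc=778318 shift=21 [end]
Varint 1: bytes[0:3] = CE C0 2F -> value 778318 (3 byte(s))
  byte[3]=0xFE cont=1 payload=0x7E=126: acc |= 126<<0 -> acc=126 shift=7
  byte[4]=0x31 cont=0 payload=0x31=49: acc |= 49<<7 -> acc=6398 shift=14 [end]
Varint 2: bytes[3:5] = FE 31 -> value 6398 (2 byte(s))
  byte[5]=0xD6 cont=1 payload=0x56=86: acc |= 86<<0 -> acc=86 shift=7
  byte[6]=0xF4 cont=1 payload=0x74=116: acc |= 116<<7 -> acc=14934 shift=14
  byte[7]=0x19 cont=0 payload=0x19=25: acc |= 25<<14 -> acc=424534 shift=21 [end]
Varint 3: bytes[5:8] = D6 F4 19 -> value 424534 (3 byte(s))
  byte[8]=0xE3 cont=1 payload=0x63=99: acc |= 99<<0 -> acc=99 shift=7
  byte[9]=0xA9 cont=1 payload=0x29=41: acc |= 41<<7 -> acc=5347 shift=14
  byte[10]=0xAC cont=1 payload=0x2C=44: acc |= 44<<14 -> acc=726243 shift=21
  byte[11]=0x46 cont=0 payload=0x46=70: acc |= 70<<21 -> acc=147526883 shift=28 [end]
Varint 4: bytes[8:12] = E3 A9 AC 46 -> value 147526883 (4 byte(s))
  byte[12]=0xFA cont=1 payload=0x7A=122: acc |= 122<<0 -> acc=122 shift=7
  byte[13]=0x7B cont=0 payload=0x7B=123: acc |= 123<<7 -> acc=15866 shift=14 [end]
Varint 5: bytes[12:14] = FA 7B -> value 15866 (2 byte(s))
  byte[14]=0xE6 cont=1 payload=0x66=102: acc |= 102<<0 -> acc=102 shift=7
  byte[15]=0xF6 cont=1 payload=0x76=118: acc |= 118<<7 -> acc=15206 shift=14
  byte[16]=0xE1 cont=1 payload=0x61=97: acc |= 97<<14 -> acc=1604454 shift=21
  byte[17]=0x2E cont=0 payload=0x2E=46: acc |= 46<<21 -> acc=98073446 shift=28 [end]
Varint 6: bytes[14:18] = E6 F6 E1 2E -> value 98073446 (4 byte(s))

Answer: 12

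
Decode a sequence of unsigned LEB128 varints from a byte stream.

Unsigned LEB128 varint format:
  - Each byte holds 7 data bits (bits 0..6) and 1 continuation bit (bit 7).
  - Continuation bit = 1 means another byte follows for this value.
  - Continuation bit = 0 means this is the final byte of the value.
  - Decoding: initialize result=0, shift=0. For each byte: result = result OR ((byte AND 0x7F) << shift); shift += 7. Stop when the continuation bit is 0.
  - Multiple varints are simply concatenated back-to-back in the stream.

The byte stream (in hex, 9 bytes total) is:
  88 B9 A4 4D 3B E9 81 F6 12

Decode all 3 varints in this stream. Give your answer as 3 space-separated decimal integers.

Answer: 162077832 59 39682281

Derivation:
  byte[0]=0x88 cont=1 payload=0x08=8: acc |= 8<<0 -> acc=8 shift=7
  byte[1]=0xB9 cont=1 payload=0x39=57: acc |= 57<<7 -> acc=7304 shift=14
  byte[2]=0xA4 cont=1 payload=0x24=36: acc |= 36<<14 -> acc=597128 shift=21
  byte[3]=0x4D cont=0 payload=0x4D=77: acc |= 77<<21 -> acc=162077832 shift=28 [end]
Varint 1: bytes[0:4] = 88 B9 A4 4D -> value 162077832 (4 byte(s))
  byte[4]=0x3B cont=0 payload=0x3B=59: acc |= 59<<0 -> acc=59 shift=7 [end]
Varint 2: bytes[4:5] = 3B -> value 59 (1 byte(s))
  byte[5]=0xE9 cont=1 payload=0x69=105: acc |= 105<<0 -> acc=105 shift=7
  byte[6]=0x81 cont=1 payload=0x01=1: acc |= 1<<7 -> acc=233 shift=14
  byte[7]=0xF6 cont=1 payload=0x76=118: acc |= 118<<14 -> acc=1933545 shift=21
  byte[8]=0x12 cont=0 payload=0x12=18: acc |= 18<<21 -> acc=39682281 shift=28 [end]
Varint 3: bytes[5:9] = E9 81 F6 12 -> value 39682281 (4 byte(s))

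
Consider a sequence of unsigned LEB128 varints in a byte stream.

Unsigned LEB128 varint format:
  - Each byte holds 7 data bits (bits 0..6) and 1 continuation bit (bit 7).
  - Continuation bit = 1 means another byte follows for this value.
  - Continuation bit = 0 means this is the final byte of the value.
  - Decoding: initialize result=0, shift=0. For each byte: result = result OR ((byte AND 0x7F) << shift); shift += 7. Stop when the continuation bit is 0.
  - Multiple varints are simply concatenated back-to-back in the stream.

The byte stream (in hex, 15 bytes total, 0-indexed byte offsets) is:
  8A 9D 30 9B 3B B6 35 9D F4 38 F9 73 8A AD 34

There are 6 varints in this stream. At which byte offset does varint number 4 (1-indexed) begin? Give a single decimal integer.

  byte[0]=0x8A cont=1 payload=0x0A=10: acc |= 10<<0 -> acc=10 shift=7
  byte[1]=0x9D cont=1 payload=0x1D=29: acc |= 29<<7 -> acc=3722 shift=14
  byte[2]=0x30 cont=0 payload=0x30=48: acc |= 48<<14 -> acc=790154 shift=21 [end]
Varint 1: bytes[0:3] = 8A 9D 30 -> value 790154 (3 byte(s))
  byte[3]=0x9B cont=1 payload=0x1B=27: acc |= 27<<0 -> acc=27 shift=7
  byte[4]=0x3B cont=0 payload=0x3B=59: acc |= 59<<7 -> acc=7579 shift=14 [end]
Varint 2: bytes[3:5] = 9B 3B -> value 7579 (2 byte(s))
  byte[5]=0xB6 cont=1 payload=0x36=54: acc |= 54<<0 -> acc=54 shift=7
  byte[6]=0x35 cont=0 payload=0x35=53: acc |= 53<<7 -> acc=6838 shift=14 [end]
Varint 3: bytes[5:7] = B6 35 -> value 6838 (2 byte(s))
  byte[7]=0x9D cont=1 payload=0x1D=29: acc |= 29<<0 -> acc=29 shift=7
  byte[8]=0xF4 cont=1 payload=0x74=116: acc |= 116<<7 -> acc=14877 shift=14
  byte[9]=0x38 cont=0 payload=0x38=56: acc |= 56<<14 -> acc=932381 shift=21 [end]
Varint 4: bytes[7:10] = 9D F4 38 -> value 932381 (3 byte(s))
  byte[10]=0xF9 cont=1 payload=0x79=121: acc |= 121<<0 -> acc=121 shift=7
  byte[11]=0x73 cont=0 payload=0x73=115: acc |= 115<<7 -> acc=14841 shift=14 [end]
Varint 5: bytes[10:12] = F9 73 -> value 14841 (2 byte(s))
  byte[12]=0x8A cont=1 payload=0x0A=10: acc |= 10<<0 -> acc=10 shift=7
  byte[13]=0xAD cont=1 payload=0x2D=45: acc |= 45<<7 -> acc=5770 shift=14
  byte[14]=0x34 cont=0 payload=0x34=52: acc |= 52<<14 -> acc=857738 shift=21 [end]
Varint 6: bytes[12:15] = 8A AD 34 -> value 857738 (3 byte(s))

Answer: 7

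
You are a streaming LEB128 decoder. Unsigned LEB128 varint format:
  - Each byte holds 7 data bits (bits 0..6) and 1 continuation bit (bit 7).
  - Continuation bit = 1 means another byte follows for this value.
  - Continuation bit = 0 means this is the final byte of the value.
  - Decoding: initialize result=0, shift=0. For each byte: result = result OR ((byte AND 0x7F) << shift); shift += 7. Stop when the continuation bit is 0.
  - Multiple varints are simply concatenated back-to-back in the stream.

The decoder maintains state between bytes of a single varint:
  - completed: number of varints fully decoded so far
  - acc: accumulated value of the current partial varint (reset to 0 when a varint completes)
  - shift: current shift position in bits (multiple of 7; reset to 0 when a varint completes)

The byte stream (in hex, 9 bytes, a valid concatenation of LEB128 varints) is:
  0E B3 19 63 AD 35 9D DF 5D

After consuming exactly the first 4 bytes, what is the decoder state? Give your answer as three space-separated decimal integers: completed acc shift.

byte[0]=0x0E cont=0 payload=0x0E: varint #1 complete (value=14); reset -> completed=1 acc=0 shift=0
byte[1]=0xB3 cont=1 payload=0x33: acc |= 51<<0 -> completed=1 acc=51 shift=7
byte[2]=0x19 cont=0 payload=0x19: varint #2 complete (value=3251); reset -> completed=2 acc=0 shift=0
byte[3]=0x63 cont=0 payload=0x63: varint #3 complete (value=99); reset -> completed=3 acc=0 shift=0

Answer: 3 0 0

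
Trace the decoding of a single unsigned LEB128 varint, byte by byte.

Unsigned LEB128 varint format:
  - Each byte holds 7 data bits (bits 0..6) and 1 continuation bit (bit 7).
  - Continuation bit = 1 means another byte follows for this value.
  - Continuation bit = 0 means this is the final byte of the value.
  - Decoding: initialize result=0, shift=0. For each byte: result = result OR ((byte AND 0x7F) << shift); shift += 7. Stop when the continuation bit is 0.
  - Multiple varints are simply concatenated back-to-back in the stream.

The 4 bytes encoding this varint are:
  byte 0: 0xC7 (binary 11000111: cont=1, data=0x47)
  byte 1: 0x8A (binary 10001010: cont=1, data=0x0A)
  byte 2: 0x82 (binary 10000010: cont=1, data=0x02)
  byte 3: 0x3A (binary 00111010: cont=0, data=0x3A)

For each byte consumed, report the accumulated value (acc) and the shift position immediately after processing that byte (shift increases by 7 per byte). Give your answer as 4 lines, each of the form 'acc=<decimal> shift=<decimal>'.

byte 0=0xC7: payload=0x47=71, contrib = 71<<0 = 71; acc -> 71, shift -> 7
byte 1=0x8A: payload=0x0A=10, contrib = 10<<7 = 1280; acc -> 1351, shift -> 14
byte 2=0x82: payload=0x02=2, contrib = 2<<14 = 32768; acc -> 34119, shift -> 21
byte 3=0x3A: payload=0x3A=58, contrib = 58<<21 = 121634816; acc -> 121668935, shift -> 28

Answer: acc=71 shift=7
acc=1351 shift=14
acc=34119 shift=21
acc=121668935 shift=28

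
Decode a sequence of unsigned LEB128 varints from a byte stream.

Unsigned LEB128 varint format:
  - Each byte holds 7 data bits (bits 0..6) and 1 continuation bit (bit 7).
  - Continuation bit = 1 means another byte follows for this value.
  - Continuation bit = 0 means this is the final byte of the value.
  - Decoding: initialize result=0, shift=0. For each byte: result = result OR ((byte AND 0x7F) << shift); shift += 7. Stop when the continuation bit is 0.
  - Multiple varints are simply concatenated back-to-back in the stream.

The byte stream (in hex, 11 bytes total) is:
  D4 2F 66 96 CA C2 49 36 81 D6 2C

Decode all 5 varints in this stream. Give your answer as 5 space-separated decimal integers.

  byte[0]=0xD4 cont=1 payload=0x54=84: acc |= 84<<0 -> acc=84 shift=7
  byte[1]=0x2F cont=0 payload=0x2F=47: acc |= 47<<7 -> acc=6100 shift=14 [end]
Varint 1: bytes[0:2] = D4 2F -> value 6100 (2 byte(s))
  byte[2]=0x66 cont=0 payload=0x66=102: acc |= 102<<0 -> acc=102 shift=7 [end]
Varint 2: bytes[2:3] = 66 -> value 102 (1 byte(s))
  byte[3]=0x96 cont=1 payload=0x16=22: acc |= 22<<0 -> acc=22 shift=7
  byte[4]=0xCA cont=1 payload=0x4A=74: acc |= 74<<7 -> acc=9494 shift=14
  byte[5]=0xC2 cont=1 payload=0x42=66: acc |= 66<<14 -> acc=1090838 shift=21
  byte[6]=0x49 cont=0 payload=0x49=73: acc |= 73<<21 -> acc=154182934 shift=28 [end]
Varint 3: bytes[3:7] = 96 CA C2 49 -> value 154182934 (4 byte(s))
  byte[7]=0x36 cont=0 payload=0x36=54: acc |= 54<<0 -> acc=54 shift=7 [end]
Varint 4: bytes[7:8] = 36 -> value 54 (1 byte(s))
  byte[8]=0x81 cont=1 payload=0x01=1: acc |= 1<<0 -> acc=1 shift=7
  byte[9]=0xD6 cont=1 payload=0x56=86: acc |= 86<<7 -> acc=11009 shift=14
  byte[10]=0x2C cont=0 payload=0x2C=44: acc |= 44<<14 -> acc=731905 shift=21 [end]
Varint 5: bytes[8:11] = 81 D6 2C -> value 731905 (3 byte(s))

Answer: 6100 102 154182934 54 731905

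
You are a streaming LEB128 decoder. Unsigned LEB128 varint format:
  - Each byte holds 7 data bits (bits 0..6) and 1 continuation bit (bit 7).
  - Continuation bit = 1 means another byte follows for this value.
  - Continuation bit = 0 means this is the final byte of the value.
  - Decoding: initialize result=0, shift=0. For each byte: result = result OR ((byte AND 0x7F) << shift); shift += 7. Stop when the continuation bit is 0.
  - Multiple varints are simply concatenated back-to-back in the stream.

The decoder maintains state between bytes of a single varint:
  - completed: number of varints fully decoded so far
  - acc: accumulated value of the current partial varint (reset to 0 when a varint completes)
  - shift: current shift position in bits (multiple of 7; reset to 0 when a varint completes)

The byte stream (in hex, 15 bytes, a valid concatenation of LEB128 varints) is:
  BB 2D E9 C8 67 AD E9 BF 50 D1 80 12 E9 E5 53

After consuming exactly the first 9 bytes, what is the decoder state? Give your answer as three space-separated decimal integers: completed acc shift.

byte[0]=0xBB cont=1 payload=0x3B: acc |= 59<<0 -> completed=0 acc=59 shift=7
byte[1]=0x2D cont=0 payload=0x2D: varint #1 complete (value=5819); reset -> completed=1 acc=0 shift=0
byte[2]=0xE9 cont=1 payload=0x69: acc |= 105<<0 -> completed=1 acc=105 shift=7
byte[3]=0xC8 cont=1 payload=0x48: acc |= 72<<7 -> completed=1 acc=9321 shift=14
byte[4]=0x67 cont=0 payload=0x67: varint #2 complete (value=1696873); reset -> completed=2 acc=0 shift=0
byte[5]=0xAD cont=1 payload=0x2D: acc |= 45<<0 -> completed=2 acc=45 shift=7
byte[6]=0xE9 cont=1 payload=0x69: acc |= 105<<7 -> completed=2 acc=13485 shift=14
byte[7]=0xBF cont=1 payload=0x3F: acc |= 63<<14 -> completed=2 acc=1045677 shift=21
byte[8]=0x50 cont=0 payload=0x50: varint #3 complete (value=168817837); reset -> completed=3 acc=0 shift=0

Answer: 3 0 0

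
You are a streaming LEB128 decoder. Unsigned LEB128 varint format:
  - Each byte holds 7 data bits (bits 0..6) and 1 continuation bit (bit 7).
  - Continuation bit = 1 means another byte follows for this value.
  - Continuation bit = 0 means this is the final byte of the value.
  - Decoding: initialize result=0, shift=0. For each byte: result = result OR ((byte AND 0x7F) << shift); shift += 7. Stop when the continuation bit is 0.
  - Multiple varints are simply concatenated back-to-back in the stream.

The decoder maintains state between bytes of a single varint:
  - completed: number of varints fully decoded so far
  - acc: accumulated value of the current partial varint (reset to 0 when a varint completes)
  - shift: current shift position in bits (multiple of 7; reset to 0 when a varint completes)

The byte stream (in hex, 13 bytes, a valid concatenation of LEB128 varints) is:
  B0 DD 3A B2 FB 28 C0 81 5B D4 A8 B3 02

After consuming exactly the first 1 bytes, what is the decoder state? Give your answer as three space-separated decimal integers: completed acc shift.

byte[0]=0xB0 cont=1 payload=0x30: acc |= 48<<0 -> completed=0 acc=48 shift=7

Answer: 0 48 7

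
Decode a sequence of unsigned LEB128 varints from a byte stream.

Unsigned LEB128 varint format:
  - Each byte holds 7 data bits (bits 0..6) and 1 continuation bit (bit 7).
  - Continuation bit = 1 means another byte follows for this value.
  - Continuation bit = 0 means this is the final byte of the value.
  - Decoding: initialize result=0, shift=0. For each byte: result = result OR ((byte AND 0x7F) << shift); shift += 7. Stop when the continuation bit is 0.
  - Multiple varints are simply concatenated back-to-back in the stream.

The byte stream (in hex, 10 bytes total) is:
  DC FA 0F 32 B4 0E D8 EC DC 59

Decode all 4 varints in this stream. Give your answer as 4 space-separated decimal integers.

Answer: 261468 50 1844 188167768

Derivation:
  byte[0]=0xDC cont=1 payload=0x5C=92: acc |= 92<<0 -> acc=92 shift=7
  byte[1]=0xFA cont=1 payload=0x7A=122: acc |= 122<<7 -> acc=15708 shift=14
  byte[2]=0x0F cont=0 payload=0x0F=15: acc |= 15<<14 -> acc=261468 shift=21 [end]
Varint 1: bytes[0:3] = DC FA 0F -> value 261468 (3 byte(s))
  byte[3]=0x32 cont=0 payload=0x32=50: acc |= 50<<0 -> acc=50 shift=7 [end]
Varint 2: bytes[3:4] = 32 -> value 50 (1 byte(s))
  byte[4]=0xB4 cont=1 payload=0x34=52: acc |= 52<<0 -> acc=52 shift=7
  byte[5]=0x0E cont=0 payload=0x0E=14: acc |= 14<<7 -> acc=1844 shift=14 [end]
Varint 3: bytes[4:6] = B4 0E -> value 1844 (2 byte(s))
  byte[6]=0xD8 cont=1 payload=0x58=88: acc |= 88<<0 -> acc=88 shift=7
  byte[7]=0xEC cont=1 payload=0x6C=108: acc |= 108<<7 -> acc=13912 shift=14
  byte[8]=0xDC cont=1 payload=0x5C=92: acc |= 92<<14 -> acc=1521240 shift=21
  byte[9]=0x59 cont=0 payload=0x59=89: acc |= 89<<21 -> acc=188167768 shift=28 [end]
Varint 4: bytes[6:10] = D8 EC DC 59 -> value 188167768 (4 byte(s))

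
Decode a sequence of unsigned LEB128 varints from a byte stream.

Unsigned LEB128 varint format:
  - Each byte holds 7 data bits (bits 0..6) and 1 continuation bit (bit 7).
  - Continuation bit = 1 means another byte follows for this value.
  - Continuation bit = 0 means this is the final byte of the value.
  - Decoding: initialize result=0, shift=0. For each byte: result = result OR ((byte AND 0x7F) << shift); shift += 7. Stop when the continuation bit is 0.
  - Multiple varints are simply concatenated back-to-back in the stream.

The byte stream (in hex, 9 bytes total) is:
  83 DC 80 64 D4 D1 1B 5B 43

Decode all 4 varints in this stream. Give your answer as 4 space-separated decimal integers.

  byte[0]=0x83 cont=1 payload=0x03=3: acc |= 3<<0 -> acc=3 shift=7
  byte[1]=0xDC cont=1 payload=0x5C=92: acc |= 92<<7 -> acc=11779 shift=14
  byte[2]=0x80 cont=1 payload=0x00=0: acc |= 0<<14 -> acc=11779 shift=21
  byte[3]=0x64 cont=0 payload=0x64=100: acc |= 100<<21 -> acc=209726979 shift=28 [end]
Varint 1: bytes[0:4] = 83 DC 80 64 -> value 209726979 (4 byte(s))
  byte[4]=0xD4 cont=1 payload=0x54=84: acc |= 84<<0 -> acc=84 shift=7
  byte[5]=0xD1 cont=1 payload=0x51=81: acc |= 81<<7 -> acc=10452 shift=14
  byte[6]=0x1B cont=0 payload=0x1B=27: acc |= 27<<14 -> acc=452820 shift=21 [end]
Varint 2: bytes[4:7] = D4 D1 1B -> value 452820 (3 byte(s))
  byte[7]=0x5B cont=0 payload=0x5B=91: acc |= 91<<0 -> acc=91 shift=7 [end]
Varint 3: bytes[7:8] = 5B -> value 91 (1 byte(s))
  byte[8]=0x43 cont=0 payload=0x43=67: acc |= 67<<0 -> acc=67 shift=7 [end]
Varint 4: bytes[8:9] = 43 -> value 67 (1 byte(s))

Answer: 209726979 452820 91 67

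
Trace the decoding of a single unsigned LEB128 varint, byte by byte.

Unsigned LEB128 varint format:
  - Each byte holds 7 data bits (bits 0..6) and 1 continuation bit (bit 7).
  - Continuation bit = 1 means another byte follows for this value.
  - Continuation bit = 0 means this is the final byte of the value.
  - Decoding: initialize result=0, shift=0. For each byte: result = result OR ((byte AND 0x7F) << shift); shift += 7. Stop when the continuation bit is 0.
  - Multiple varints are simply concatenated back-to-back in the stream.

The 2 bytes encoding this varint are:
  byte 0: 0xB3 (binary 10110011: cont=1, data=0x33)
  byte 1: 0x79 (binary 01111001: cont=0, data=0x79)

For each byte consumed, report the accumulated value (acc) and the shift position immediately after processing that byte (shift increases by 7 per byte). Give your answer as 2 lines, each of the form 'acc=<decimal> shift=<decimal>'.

byte 0=0xB3: payload=0x33=51, contrib = 51<<0 = 51; acc -> 51, shift -> 7
byte 1=0x79: payload=0x79=121, contrib = 121<<7 = 15488; acc -> 15539, shift -> 14

Answer: acc=51 shift=7
acc=15539 shift=14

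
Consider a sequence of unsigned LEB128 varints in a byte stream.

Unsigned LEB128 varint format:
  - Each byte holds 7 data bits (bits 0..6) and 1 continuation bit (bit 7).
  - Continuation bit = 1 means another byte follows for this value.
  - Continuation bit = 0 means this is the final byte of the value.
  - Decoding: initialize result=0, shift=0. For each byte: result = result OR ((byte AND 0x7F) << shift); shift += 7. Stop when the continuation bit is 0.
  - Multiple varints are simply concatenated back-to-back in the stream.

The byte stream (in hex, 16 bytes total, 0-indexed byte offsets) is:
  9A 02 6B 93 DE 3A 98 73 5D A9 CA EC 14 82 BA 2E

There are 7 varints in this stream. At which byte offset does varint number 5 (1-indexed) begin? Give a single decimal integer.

Answer: 8

Derivation:
  byte[0]=0x9A cont=1 payload=0x1A=26: acc |= 26<<0 -> acc=26 shift=7
  byte[1]=0x02 cont=0 payload=0x02=2: acc |= 2<<7 -> acc=282 shift=14 [end]
Varint 1: bytes[0:2] = 9A 02 -> value 282 (2 byte(s))
  byte[2]=0x6B cont=0 payload=0x6B=107: acc |= 107<<0 -> acc=107 shift=7 [end]
Varint 2: bytes[2:3] = 6B -> value 107 (1 byte(s))
  byte[3]=0x93 cont=1 payload=0x13=19: acc |= 19<<0 -> acc=19 shift=7
  byte[4]=0xDE cont=1 payload=0x5E=94: acc |= 94<<7 -> acc=12051 shift=14
  byte[5]=0x3A cont=0 payload=0x3A=58: acc |= 58<<14 -> acc=962323 shift=21 [end]
Varint 3: bytes[3:6] = 93 DE 3A -> value 962323 (3 byte(s))
  byte[6]=0x98 cont=1 payload=0x18=24: acc |= 24<<0 -> acc=24 shift=7
  byte[7]=0x73 cont=0 payload=0x73=115: acc |= 115<<7 -> acc=14744 shift=14 [end]
Varint 4: bytes[6:8] = 98 73 -> value 14744 (2 byte(s))
  byte[8]=0x5D cont=0 payload=0x5D=93: acc |= 93<<0 -> acc=93 shift=7 [end]
Varint 5: bytes[8:9] = 5D -> value 93 (1 byte(s))
  byte[9]=0xA9 cont=1 payload=0x29=41: acc |= 41<<0 -> acc=41 shift=7
  byte[10]=0xCA cont=1 payload=0x4A=74: acc |= 74<<7 -> acc=9513 shift=14
  byte[11]=0xEC cont=1 payload=0x6C=108: acc |= 108<<14 -> acc=1778985 shift=21
  byte[12]=0x14 cont=0 payload=0x14=20: acc |= 20<<21 -> acc=43722025 shift=28 [end]
Varint 6: bytes[9:13] = A9 CA EC 14 -> value 43722025 (4 byte(s))
  byte[13]=0x82 cont=1 payload=0x02=2: acc |= 2<<0 -> acc=2 shift=7
  byte[14]=0xBA cont=1 payload=0x3A=58: acc |= 58<<7 -> acc=7426 shift=14
  byte[15]=0x2E cont=0 payload=0x2E=46: acc |= 46<<14 -> acc=761090 shift=21 [end]
Varint 7: bytes[13:16] = 82 BA 2E -> value 761090 (3 byte(s))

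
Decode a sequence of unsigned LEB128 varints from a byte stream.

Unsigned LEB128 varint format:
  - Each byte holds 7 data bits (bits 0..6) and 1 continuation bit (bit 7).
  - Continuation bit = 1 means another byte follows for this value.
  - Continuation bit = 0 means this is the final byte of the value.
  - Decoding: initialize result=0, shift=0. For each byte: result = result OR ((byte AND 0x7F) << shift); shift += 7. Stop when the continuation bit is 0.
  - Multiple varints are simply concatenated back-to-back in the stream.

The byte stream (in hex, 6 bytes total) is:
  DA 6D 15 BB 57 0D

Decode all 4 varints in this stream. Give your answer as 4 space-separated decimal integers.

Answer: 14042 21 11195 13

Derivation:
  byte[0]=0xDA cont=1 payload=0x5A=90: acc |= 90<<0 -> acc=90 shift=7
  byte[1]=0x6D cont=0 payload=0x6D=109: acc |= 109<<7 -> acc=14042 shift=14 [end]
Varint 1: bytes[0:2] = DA 6D -> value 14042 (2 byte(s))
  byte[2]=0x15 cont=0 payload=0x15=21: acc |= 21<<0 -> acc=21 shift=7 [end]
Varint 2: bytes[2:3] = 15 -> value 21 (1 byte(s))
  byte[3]=0xBB cont=1 payload=0x3B=59: acc |= 59<<0 -> acc=59 shift=7
  byte[4]=0x57 cont=0 payload=0x57=87: acc |= 87<<7 -> acc=11195 shift=14 [end]
Varint 3: bytes[3:5] = BB 57 -> value 11195 (2 byte(s))
  byte[5]=0x0D cont=0 payload=0x0D=13: acc |= 13<<0 -> acc=13 shift=7 [end]
Varint 4: bytes[5:6] = 0D -> value 13 (1 byte(s))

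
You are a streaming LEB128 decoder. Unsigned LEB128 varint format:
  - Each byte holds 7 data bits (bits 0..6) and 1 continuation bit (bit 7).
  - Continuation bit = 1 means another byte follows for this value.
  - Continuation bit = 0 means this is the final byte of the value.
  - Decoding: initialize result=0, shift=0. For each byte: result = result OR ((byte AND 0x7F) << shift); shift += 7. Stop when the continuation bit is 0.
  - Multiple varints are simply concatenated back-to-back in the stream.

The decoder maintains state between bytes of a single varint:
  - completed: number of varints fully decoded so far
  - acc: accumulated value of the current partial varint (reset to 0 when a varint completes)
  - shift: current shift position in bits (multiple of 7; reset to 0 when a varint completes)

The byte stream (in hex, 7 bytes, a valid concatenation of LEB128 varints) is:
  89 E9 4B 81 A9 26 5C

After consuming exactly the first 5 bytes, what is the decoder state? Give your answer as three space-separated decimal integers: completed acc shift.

Answer: 1 5249 14

Derivation:
byte[0]=0x89 cont=1 payload=0x09: acc |= 9<<0 -> completed=0 acc=9 shift=7
byte[1]=0xE9 cont=1 payload=0x69: acc |= 105<<7 -> completed=0 acc=13449 shift=14
byte[2]=0x4B cont=0 payload=0x4B: varint #1 complete (value=1242249); reset -> completed=1 acc=0 shift=0
byte[3]=0x81 cont=1 payload=0x01: acc |= 1<<0 -> completed=1 acc=1 shift=7
byte[4]=0xA9 cont=1 payload=0x29: acc |= 41<<7 -> completed=1 acc=5249 shift=14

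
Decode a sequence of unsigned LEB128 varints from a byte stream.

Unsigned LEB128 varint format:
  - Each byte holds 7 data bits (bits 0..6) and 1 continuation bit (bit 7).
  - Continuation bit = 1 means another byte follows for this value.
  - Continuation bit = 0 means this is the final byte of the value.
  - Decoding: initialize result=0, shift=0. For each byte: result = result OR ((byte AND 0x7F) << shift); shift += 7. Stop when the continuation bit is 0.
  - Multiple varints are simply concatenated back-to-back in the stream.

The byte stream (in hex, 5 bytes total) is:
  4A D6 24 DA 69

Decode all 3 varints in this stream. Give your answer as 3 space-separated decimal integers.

Answer: 74 4694 13530

Derivation:
  byte[0]=0x4A cont=0 payload=0x4A=74: acc |= 74<<0 -> acc=74 shift=7 [end]
Varint 1: bytes[0:1] = 4A -> value 74 (1 byte(s))
  byte[1]=0xD6 cont=1 payload=0x56=86: acc |= 86<<0 -> acc=86 shift=7
  byte[2]=0x24 cont=0 payload=0x24=36: acc |= 36<<7 -> acc=4694 shift=14 [end]
Varint 2: bytes[1:3] = D6 24 -> value 4694 (2 byte(s))
  byte[3]=0xDA cont=1 payload=0x5A=90: acc |= 90<<0 -> acc=90 shift=7
  byte[4]=0x69 cont=0 payload=0x69=105: acc |= 105<<7 -> acc=13530 shift=14 [end]
Varint 3: bytes[3:5] = DA 69 -> value 13530 (2 byte(s))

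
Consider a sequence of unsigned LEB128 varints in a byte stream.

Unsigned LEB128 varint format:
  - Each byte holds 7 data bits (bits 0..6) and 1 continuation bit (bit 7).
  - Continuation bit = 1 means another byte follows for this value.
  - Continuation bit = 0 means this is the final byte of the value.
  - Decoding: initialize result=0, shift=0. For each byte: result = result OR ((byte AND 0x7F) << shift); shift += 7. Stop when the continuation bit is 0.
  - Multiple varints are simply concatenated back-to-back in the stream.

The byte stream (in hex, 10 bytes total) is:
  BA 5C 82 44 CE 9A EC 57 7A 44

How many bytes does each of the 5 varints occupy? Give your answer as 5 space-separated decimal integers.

Answer: 2 2 4 1 1

Derivation:
  byte[0]=0xBA cont=1 payload=0x3A=58: acc |= 58<<0 -> acc=58 shift=7
  byte[1]=0x5C cont=0 payload=0x5C=92: acc |= 92<<7 -> acc=11834 shift=14 [end]
Varint 1: bytes[0:2] = BA 5C -> value 11834 (2 byte(s))
  byte[2]=0x82 cont=1 payload=0x02=2: acc |= 2<<0 -> acc=2 shift=7
  byte[3]=0x44 cont=0 payload=0x44=68: acc |= 68<<7 -> acc=8706 shift=14 [end]
Varint 2: bytes[2:4] = 82 44 -> value 8706 (2 byte(s))
  byte[4]=0xCE cont=1 payload=0x4E=78: acc |= 78<<0 -> acc=78 shift=7
  byte[5]=0x9A cont=1 payload=0x1A=26: acc |= 26<<7 -> acc=3406 shift=14
  byte[6]=0xEC cont=1 payload=0x6C=108: acc |= 108<<14 -> acc=1772878 shift=21
  byte[7]=0x57 cont=0 payload=0x57=87: acc |= 87<<21 -> acc=184225102 shift=28 [end]
Varint 3: bytes[4:8] = CE 9A EC 57 -> value 184225102 (4 byte(s))
  byte[8]=0x7A cont=0 payload=0x7A=122: acc |= 122<<0 -> acc=122 shift=7 [end]
Varint 4: bytes[8:9] = 7A -> value 122 (1 byte(s))
  byte[9]=0x44 cont=0 payload=0x44=68: acc |= 68<<0 -> acc=68 shift=7 [end]
Varint 5: bytes[9:10] = 44 -> value 68 (1 byte(s))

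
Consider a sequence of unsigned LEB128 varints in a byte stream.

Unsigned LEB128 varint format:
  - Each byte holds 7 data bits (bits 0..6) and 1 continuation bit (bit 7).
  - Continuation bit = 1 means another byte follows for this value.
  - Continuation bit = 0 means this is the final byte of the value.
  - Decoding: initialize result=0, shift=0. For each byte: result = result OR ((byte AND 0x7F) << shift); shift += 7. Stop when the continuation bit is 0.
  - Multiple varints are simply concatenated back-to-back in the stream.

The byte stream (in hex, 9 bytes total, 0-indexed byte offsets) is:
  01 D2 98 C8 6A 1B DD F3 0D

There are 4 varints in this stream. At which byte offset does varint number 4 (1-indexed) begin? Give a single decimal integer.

  byte[0]=0x01 cont=0 payload=0x01=1: acc |= 1<<0 -> acc=1 shift=7 [end]
Varint 1: bytes[0:1] = 01 -> value 1 (1 byte(s))
  byte[1]=0xD2 cont=1 payload=0x52=82: acc |= 82<<0 -> acc=82 shift=7
  byte[2]=0x98 cont=1 payload=0x18=24: acc |= 24<<7 -> acc=3154 shift=14
  byte[3]=0xC8 cont=1 payload=0x48=72: acc |= 72<<14 -> acc=1182802 shift=21
  byte[4]=0x6A cont=0 payload=0x6A=106: acc |= 106<<21 -> acc=223480914 shift=28 [end]
Varint 2: bytes[1:5] = D2 98 C8 6A -> value 223480914 (4 byte(s))
  byte[5]=0x1B cont=0 payload=0x1B=27: acc |= 27<<0 -> acc=27 shift=7 [end]
Varint 3: bytes[5:6] = 1B -> value 27 (1 byte(s))
  byte[6]=0xDD cont=1 payload=0x5D=93: acc |= 93<<0 -> acc=93 shift=7
  byte[7]=0xF3 cont=1 payload=0x73=115: acc |= 115<<7 -> acc=14813 shift=14
  byte[8]=0x0D cont=0 payload=0x0D=13: acc |= 13<<14 -> acc=227805 shift=21 [end]
Varint 4: bytes[6:9] = DD F3 0D -> value 227805 (3 byte(s))

Answer: 6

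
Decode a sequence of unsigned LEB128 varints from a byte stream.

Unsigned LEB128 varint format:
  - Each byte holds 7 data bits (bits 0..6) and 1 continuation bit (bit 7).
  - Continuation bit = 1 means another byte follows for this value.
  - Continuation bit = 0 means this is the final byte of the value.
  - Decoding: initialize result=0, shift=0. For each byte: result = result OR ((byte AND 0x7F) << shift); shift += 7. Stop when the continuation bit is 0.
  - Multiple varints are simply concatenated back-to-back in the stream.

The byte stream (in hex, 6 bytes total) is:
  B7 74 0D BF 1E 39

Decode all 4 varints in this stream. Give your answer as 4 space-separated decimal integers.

Answer: 14903 13 3903 57

Derivation:
  byte[0]=0xB7 cont=1 payload=0x37=55: acc |= 55<<0 -> acc=55 shift=7
  byte[1]=0x74 cont=0 payload=0x74=116: acc |= 116<<7 -> acc=14903 shift=14 [end]
Varint 1: bytes[0:2] = B7 74 -> value 14903 (2 byte(s))
  byte[2]=0x0D cont=0 payload=0x0D=13: acc |= 13<<0 -> acc=13 shift=7 [end]
Varint 2: bytes[2:3] = 0D -> value 13 (1 byte(s))
  byte[3]=0xBF cont=1 payload=0x3F=63: acc |= 63<<0 -> acc=63 shift=7
  byte[4]=0x1E cont=0 payload=0x1E=30: acc |= 30<<7 -> acc=3903 shift=14 [end]
Varint 3: bytes[3:5] = BF 1E -> value 3903 (2 byte(s))
  byte[5]=0x39 cont=0 payload=0x39=57: acc |= 57<<0 -> acc=57 shift=7 [end]
Varint 4: bytes[5:6] = 39 -> value 57 (1 byte(s))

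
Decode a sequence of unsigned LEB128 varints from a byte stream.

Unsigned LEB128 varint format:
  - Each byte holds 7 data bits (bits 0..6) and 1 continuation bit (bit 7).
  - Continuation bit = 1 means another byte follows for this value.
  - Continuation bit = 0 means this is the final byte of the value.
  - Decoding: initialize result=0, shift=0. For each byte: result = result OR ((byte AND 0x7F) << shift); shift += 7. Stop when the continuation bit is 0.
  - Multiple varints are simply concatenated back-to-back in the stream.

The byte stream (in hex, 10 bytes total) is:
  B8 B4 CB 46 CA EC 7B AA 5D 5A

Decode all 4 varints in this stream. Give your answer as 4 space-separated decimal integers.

Answer: 148036152 2029130 11946 90

Derivation:
  byte[0]=0xB8 cont=1 payload=0x38=56: acc |= 56<<0 -> acc=56 shift=7
  byte[1]=0xB4 cont=1 payload=0x34=52: acc |= 52<<7 -> acc=6712 shift=14
  byte[2]=0xCB cont=1 payload=0x4B=75: acc |= 75<<14 -> acc=1235512 shift=21
  byte[3]=0x46 cont=0 payload=0x46=70: acc |= 70<<21 -> acc=148036152 shift=28 [end]
Varint 1: bytes[0:4] = B8 B4 CB 46 -> value 148036152 (4 byte(s))
  byte[4]=0xCA cont=1 payload=0x4A=74: acc |= 74<<0 -> acc=74 shift=7
  byte[5]=0xEC cont=1 payload=0x6C=108: acc |= 108<<7 -> acc=13898 shift=14
  byte[6]=0x7B cont=0 payload=0x7B=123: acc |= 123<<14 -> acc=2029130 shift=21 [end]
Varint 2: bytes[4:7] = CA EC 7B -> value 2029130 (3 byte(s))
  byte[7]=0xAA cont=1 payload=0x2A=42: acc |= 42<<0 -> acc=42 shift=7
  byte[8]=0x5D cont=0 payload=0x5D=93: acc |= 93<<7 -> acc=11946 shift=14 [end]
Varint 3: bytes[7:9] = AA 5D -> value 11946 (2 byte(s))
  byte[9]=0x5A cont=0 payload=0x5A=90: acc |= 90<<0 -> acc=90 shift=7 [end]
Varint 4: bytes[9:10] = 5A -> value 90 (1 byte(s))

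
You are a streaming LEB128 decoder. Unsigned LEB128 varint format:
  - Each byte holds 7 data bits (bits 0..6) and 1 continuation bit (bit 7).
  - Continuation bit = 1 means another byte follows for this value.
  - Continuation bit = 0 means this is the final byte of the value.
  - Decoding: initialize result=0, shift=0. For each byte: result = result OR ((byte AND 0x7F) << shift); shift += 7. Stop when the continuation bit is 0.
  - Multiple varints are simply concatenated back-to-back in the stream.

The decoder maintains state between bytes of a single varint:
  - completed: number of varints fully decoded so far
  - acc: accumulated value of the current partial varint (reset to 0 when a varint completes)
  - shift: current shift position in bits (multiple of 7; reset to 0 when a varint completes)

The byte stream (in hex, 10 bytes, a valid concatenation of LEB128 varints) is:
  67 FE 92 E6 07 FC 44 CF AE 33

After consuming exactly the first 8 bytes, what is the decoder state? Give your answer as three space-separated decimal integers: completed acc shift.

Answer: 3 79 7

Derivation:
byte[0]=0x67 cont=0 payload=0x67: varint #1 complete (value=103); reset -> completed=1 acc=0 shift=0
byte[1]=0xFE cont=1 payload=0x7E: acc |= 126<<0 -> completed=1 acc=126 shift=7
byte[2]=0x92 cont=1 payload=0x12: acc |= 18<<7 -> completed=1 acc=2430 shift=14
byte[3]=0xE6 cont=1 payload=0x66: acc |= 102<<14 -> completed=1 acc=1673598 shift=21
byte[4]=0x07 cont=0 payload=0x07: varint #2 complete (value=16353662); reset -> completed=2 acc=0 shift=0
byte[5]=0xFC cont=1 payload=0x7C: acc |= 124<<0 -> completed=2 acc=124 shift=7
byte[6]=0x44 cont=0 payload=0x44: varint #3 complete (value=8828); reset -> completed=3 acc=0 shift=0
byte[7]=0xCF cont=1 payload=0x4F: acc |= 79<<0 -> completed=3 acc=79 shift=7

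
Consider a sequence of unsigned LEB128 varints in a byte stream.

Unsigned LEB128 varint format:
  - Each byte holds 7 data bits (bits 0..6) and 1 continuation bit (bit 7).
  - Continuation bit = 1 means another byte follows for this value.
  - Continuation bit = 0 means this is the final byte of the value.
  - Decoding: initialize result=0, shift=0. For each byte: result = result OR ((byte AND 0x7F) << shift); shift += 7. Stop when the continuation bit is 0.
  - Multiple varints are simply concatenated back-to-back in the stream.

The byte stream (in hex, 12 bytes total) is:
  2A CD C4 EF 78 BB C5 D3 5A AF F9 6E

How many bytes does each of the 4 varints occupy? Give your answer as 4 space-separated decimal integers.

  byte[0]=0x2A cont=0 payload=0x2A=42: acc |= 42<<0 -> acc=42 shift=7 [end]
Varint 1: bytes[0:1] = 2A -> value 42 (1 byte(s))
  byte[1]=0xCD cont=1 payload=0x4D=77: acc |= 77<<0 -> acc=77 shift=7
  byte[2]=0xC4 cont=1 payload=0x44=68: acc |= 68<<7 -> acc=8781 shift=14
  byte[3]=0xEF cont=1 payload=0x6F=111: acc |= 111<<14 -> acc=1827405 shift=21
  byte[4]=0x78 cont=0 payload=0x78=120: acc |= 120<<21 -> acc=253485645 shift=28 [end]
Varint 2: bytes[1:5] = CD C4 EF 78 -> value 253485645 (4 byte(s))
  byte[5]=0xBB cont=1 payload=0x3B=59: acc |= 59<<0 -> acc=59 shift=7
  byte[6]=0xC5 cont=1 payload=0x45=69: acc |= 69<<7 -> acc=8891 shift=14
  byte[7]=0xD3 cont=1 payload=0x53=83: acc |= 83<<14 -> acc=1368763 shift=21
  byte[8]=0x5A cont=0 payload=0x5A=90: acc |= 90<<21 -> acc=190112443 shift=28 [end]
Varint 3: bytes[5:9] = BB C5 D3 5A -> value 190112443 (4 byte(s))
  byte[9]=0xAF cont=1 payload=0x2F=47: acc |= 47<<0 -> acc=47 shift=7
  byte[10]=0xF9 cont=1 payload=0x79=121: acc |= 121<<7 -> acc=15535 shift=14
  byte[11]=0x6E cont=0 payload=0x6E=110: acc |= 110<<14 -> acc=1817775 shift=21 [end]
Varint 4: bytes[9:12] = AF F9 6E -> value 1817775 (3 byte(s))

Answer: 1 4 4 3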